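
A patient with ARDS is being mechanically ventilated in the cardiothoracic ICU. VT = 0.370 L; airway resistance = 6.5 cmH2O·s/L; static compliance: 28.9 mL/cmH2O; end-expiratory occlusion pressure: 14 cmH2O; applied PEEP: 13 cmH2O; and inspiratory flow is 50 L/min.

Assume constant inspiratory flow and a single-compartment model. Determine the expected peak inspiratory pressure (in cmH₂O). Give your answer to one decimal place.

32.2

Flow: 50 L/min ÷ 60 = 0.8333 L/s.
Total PEEP = 14 cmH2O (set 13 + intrinsic 1); this is the baseline alveolar pressure.
Equation of motion (constant flow): PIP = Vt/C + R·V̇ + PEEP.
PIP = 370/28.9 + 6.5×0.8333 + 14 = 12.803 + 5.416 + 14 = 32.219 cmH2O.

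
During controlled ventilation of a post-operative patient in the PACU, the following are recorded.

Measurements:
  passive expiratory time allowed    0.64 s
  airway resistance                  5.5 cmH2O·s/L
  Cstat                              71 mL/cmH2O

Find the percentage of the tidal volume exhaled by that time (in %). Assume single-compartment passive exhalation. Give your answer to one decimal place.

τ = R × C = 5.5 × 71 mL/cmH2O = 5.5 × 0.071 L/cmH2O = 0.3905 s.
Passive exhalation: V(t)/V₀ = e^(−t/τ) = e^(−0.64/0.3905) = 0.1942.
Fraction exhaled = 1 − 0.1942 = 0.8058 → 80.58%.

80.6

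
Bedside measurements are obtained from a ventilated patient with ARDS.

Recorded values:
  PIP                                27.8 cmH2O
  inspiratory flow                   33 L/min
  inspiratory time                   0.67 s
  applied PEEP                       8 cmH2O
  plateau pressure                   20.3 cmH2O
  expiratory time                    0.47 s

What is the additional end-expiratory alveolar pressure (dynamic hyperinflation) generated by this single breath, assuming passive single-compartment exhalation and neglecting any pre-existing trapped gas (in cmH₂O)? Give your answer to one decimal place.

Flow: 33 L/min ÷ 60 = 0.55 L/s.
Vt = flow × Ti = 0.55 L/s × 0.67 s × 1000 mL/L = 368.5 mL.
R = (PIP − Pplat)/V̇ = (27.8 − 20.3) / 0.55 = 7.5/0.55 = 13.636 cmH2O·s/L.
C = Vt/(Pplat − PEEP) = 368.5 / (20.3 − 8) = 368.5/12.3 = 29.959 mL/cmH2O.
τ = R × C = 13.636 × 0.02996 L/cmH2O = 0.4085 s.
Fraction remaining = e^(−Te/τ) = e^(−0.47/0.4085) = 0.3165; trapped volume = 368.5 × 0.3165 = 116.63 mL.
Additional alveolar pressure from trapping ≈ V_trapped / C = 116.63 / 29.959 = 3.893 cmH2O.

3.9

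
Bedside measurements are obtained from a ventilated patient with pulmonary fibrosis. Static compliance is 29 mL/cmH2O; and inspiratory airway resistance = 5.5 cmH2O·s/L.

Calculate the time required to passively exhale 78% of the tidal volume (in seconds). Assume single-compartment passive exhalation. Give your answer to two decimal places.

0.24

τ = R × C = 5.5 × 29 mL/cmH2O = 5.5 × 0.029 L/cmH2O = 0.1595 s.
Exhaled fraction f = 1 − e^(−t/τ) → t = −τ·ln(1 − f) = −0.1595·ln(0.22) = 0.2415 s.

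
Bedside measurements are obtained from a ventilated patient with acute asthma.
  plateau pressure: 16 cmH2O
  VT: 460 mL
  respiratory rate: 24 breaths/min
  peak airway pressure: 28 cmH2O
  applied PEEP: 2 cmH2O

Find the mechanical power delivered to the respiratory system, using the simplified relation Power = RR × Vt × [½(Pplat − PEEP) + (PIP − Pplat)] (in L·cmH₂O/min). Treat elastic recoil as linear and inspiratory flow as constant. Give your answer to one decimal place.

209.8

Per-breath work = Vt × [½(Pplat−PEEP) + (PIP−Pplat)] = 0.460 × [0.5×14.0 + 12.0] = 0.460 × 19.0 = 8.74 L·cmH2O.
Power = 24 × 8.74 = 209.76 L·cmH2O/min.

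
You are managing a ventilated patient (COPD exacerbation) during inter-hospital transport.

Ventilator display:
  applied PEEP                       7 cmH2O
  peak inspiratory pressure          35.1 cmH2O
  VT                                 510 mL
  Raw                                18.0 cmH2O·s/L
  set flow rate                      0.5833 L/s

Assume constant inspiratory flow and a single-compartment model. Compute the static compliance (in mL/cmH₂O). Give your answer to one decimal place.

Equation of motion (constant flow): PIP = Vt/C + R·V̇ + PEEP.
Vt/C = PIP − R·V̇ − PEEP = 35.1 − 18.0×0.5833 − 7 = 35.1 − 10.499 − 7 = 17.601 cmH2O.
C = Vt / 17.601 = 510 / 17.601 = 28.976 mL/cmH2O.

29.0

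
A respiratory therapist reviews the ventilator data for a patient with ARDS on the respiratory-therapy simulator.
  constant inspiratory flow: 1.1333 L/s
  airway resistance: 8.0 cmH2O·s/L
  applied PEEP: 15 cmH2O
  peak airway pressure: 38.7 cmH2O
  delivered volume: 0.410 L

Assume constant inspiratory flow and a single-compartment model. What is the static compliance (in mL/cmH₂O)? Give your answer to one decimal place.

Equation of motion (constant flow): PIP = Vt/C + R·V̇ + PEEP.
Vt/C = PIP − R·V̇ − PEEP = 38.7 − 8.0×1.1333 − 15 = 38.7 − 9.066 − 15 = 14.634 cmH2O.
C = Vt / 14.634 = 410 / 14.634 = 28.017 mL/cmH2O.

28.0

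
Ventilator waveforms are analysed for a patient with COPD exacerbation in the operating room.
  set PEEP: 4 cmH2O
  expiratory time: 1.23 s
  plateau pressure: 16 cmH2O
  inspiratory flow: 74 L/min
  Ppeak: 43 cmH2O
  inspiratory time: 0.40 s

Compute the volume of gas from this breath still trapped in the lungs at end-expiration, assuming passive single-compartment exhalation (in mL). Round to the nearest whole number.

Flow: 74 L/min ÷ 60 = 1.2333 L/s.
Vt = flow × Ti = 1.2333 L/s × 0.40 s × 1000 mL/L = 493.32 mL.
R = (PIP − Pplat)/V̇ = (43 − 16) / 1.2333 = 27.0/1.2333 = 21.892 cmH2O·s/L.
C = Vt/(Pplat − PEEP) = 493.32 / (16 − 4) = 493.32/12.0 = 41.11 mL/cmH2O.
τ = R × C = 21.892 × 0.04111 L/cmH2O = 0.9 s.
Fraction remaining = e^(−Te/τ) = e^(−1.23/0.9) = 0.255.
Trapped volume = 493.32 × 0.255 = 125.8 mL.

126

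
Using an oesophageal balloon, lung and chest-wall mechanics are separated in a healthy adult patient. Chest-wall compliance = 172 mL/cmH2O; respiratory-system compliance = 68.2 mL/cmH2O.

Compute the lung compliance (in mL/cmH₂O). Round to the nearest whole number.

113

1/CL = 1/Crs − 1/Ccw.
1/CL = 1/68.2 − 1/172 = 0.008849.
CL = 113.01 mL/cmH2O.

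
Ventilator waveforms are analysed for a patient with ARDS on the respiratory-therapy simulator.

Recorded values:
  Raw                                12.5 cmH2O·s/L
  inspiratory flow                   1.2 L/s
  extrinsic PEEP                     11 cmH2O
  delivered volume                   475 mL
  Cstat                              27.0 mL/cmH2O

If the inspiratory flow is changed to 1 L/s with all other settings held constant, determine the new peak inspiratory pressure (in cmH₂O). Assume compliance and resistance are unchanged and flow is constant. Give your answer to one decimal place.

PIP = Vt/C + R·V̇ + PEEP (constant-flow equation of motion).
Only the resistive term changes: ΔPIP = R × ΔV̇ = 12.5 × (1 − 1.2) = 12.5 × -0.2 = -2.5 cmH2O.
Original PIP = 475/27.0 + 12.5×1.2 + 11 = 43.593 cmH2O; new PIP = 43.593 + (-2.5) = 41.093 cmH2O.

41.1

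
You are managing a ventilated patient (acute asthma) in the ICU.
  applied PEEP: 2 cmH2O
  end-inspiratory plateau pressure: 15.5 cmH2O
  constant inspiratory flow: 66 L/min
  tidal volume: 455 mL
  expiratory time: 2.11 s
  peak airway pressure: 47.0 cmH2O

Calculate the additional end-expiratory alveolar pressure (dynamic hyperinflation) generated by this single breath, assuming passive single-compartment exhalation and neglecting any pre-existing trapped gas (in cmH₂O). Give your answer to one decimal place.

1.5

Flow: 66 L/min ÷ 60 = 1.1 L/s.
R = (PIP − Pplat)/V̇ = (47.0 − 15.5) / 1.1 = 31.5/1.1 = 28.636 cmH2O·s/L.
C = Vt/(Pplat − PEEP) = 455.0 / (15.5 − 2) = 455.0/13.5 = 33.704 mL/cmH2O.
τ = R × C = 28.636 × 0.0337 L/cmH2O = 0.965 s.
Fraction remaining = e^(−Te/τ) = e^(−2.11/0.965) = 0.1123; trapped volume = 455.0 × 0.1123 = 51.097 mL.
Additional alveolar pressure from trapping ≈ V_trapped / C = 51.097 / 33.704 = 1.516 cmH2O.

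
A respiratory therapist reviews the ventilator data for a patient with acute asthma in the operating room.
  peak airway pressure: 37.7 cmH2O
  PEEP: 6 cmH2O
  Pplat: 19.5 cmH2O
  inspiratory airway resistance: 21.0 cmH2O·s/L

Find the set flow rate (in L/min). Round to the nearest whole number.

flow = (PIP − Pplat) / Raw = (37.7 − 19.5) / 21.0 = 0.8667 L/s × 60 = 52.002 L/min.

52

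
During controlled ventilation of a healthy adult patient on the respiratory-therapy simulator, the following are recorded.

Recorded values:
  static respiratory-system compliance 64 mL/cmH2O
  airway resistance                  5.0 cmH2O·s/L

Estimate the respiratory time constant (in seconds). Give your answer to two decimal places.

τ = R × C = 5.0 × 64 mL/cmH2O = 5.0 × 0.064 L/cmH2O = 0.32 s.

0.32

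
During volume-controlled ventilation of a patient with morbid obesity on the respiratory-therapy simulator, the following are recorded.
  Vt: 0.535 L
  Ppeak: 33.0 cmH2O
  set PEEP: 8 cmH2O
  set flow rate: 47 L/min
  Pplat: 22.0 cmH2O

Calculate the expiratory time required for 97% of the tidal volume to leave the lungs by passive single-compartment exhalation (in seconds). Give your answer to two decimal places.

1.88

Flow: 47 L/min ÷ 60 = 0.7833 L/s.
R = (PIP − Pplat)/V̇ = (33.0 − 22.0) / 0.7833 = 11.0/0.7833 = 14.043 cmH2O·s/L.
C = Vt/(Pplat − PEEP) = 535.0 / (22.0 − 8) = 535.0/14.0 = 38.214 mL/cmH2O.
τ = R × C = 14.043 × 0.03821 L/cmH2O = 0.5366 s.
t = −τ·ln(1 − 0.97) = −0.5366·ln(0.03) = 1.882 s.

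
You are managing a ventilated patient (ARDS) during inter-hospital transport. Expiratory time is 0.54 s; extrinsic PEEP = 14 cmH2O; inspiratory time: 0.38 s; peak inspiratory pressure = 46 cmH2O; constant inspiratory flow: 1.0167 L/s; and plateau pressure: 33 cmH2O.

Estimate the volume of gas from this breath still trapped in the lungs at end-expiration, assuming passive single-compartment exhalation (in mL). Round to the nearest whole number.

48

Vt = flow × Ti = 1.0167 L/s × 0.38 s × 1000 mL/L = 386.35 mL.
R = (PIP − Pplat)/V̇ = (46 − 33) / 1.0167 = 13.0/1.0167 = 12.786 cmH2O·s/L.
C = Vt/(Pplat − PEEP) = 386.35 / (33 − 14) = 386.35/19.0 = 20.334 mL/cmH2O.
τ = R × C = 12.786 × 0.02033 L/cmH2O = 0.2599 s.
Fraction remaining = e^(−Te/τ) = e^(−0.54/0.2599) = 0.1252.
Trapped volume = 386.35 × 0.1252 = 48.371 mL.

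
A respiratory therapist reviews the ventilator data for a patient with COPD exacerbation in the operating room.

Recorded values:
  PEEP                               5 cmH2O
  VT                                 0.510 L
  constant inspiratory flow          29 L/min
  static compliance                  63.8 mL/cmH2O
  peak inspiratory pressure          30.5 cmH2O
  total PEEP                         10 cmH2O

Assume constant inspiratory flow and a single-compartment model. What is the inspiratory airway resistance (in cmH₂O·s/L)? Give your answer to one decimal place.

25.9

Flow: 29 L/min ÷ 60 = 0.4833 L/s.
Total PEEP = 10 cmH2O (set 5 + intrinsic 5); this is the baseline alveolar pressure.
Equation of motion (constant flow): PIP = Vt/C + R·V̇ + PEEP.
R·V̇ = PIP − Vt/C − PEEP = 30.5 − 510/63.8 − 10 = 30.5 − 7.994 − 10 = 12.506 cmH2O.
R = 12.506 / 0.4833 = 25.876 cmH2O·s/L.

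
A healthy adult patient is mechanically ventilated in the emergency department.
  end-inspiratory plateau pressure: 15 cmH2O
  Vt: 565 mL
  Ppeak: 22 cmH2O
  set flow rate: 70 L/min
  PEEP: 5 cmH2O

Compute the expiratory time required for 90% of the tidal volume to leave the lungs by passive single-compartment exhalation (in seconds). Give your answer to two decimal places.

Flow: 70 L/min ÷ 60 = 1.1667 L/s.
R = (PIP − Pplat)/V̇ = (22 − 15) / 1.1667 = 7.0/1.1667 = 6.0 cmH2O·s/L.
C = Vt/(Pplat − PEEP) = 565.0 / (15 − 5) = 565.0/10.0 = 56.5 mL/cmH2O.
τ = R × C = 6.0 × 0.0565 L/cmH2O = 0.339 s.
t = −τ·ln(1 − 0.90) = −0.339·ln(0.1) = 0.7806 s.

0.78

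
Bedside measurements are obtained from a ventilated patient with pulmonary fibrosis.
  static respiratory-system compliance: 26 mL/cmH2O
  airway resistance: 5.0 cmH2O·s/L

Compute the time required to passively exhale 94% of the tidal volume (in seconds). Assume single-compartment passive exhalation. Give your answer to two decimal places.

τ = R × C = 5.0 × 26 mL/cmH2O = 5.0 × 0.026 L/cmH2O = 0.13 s.
Exhaled fraction f = 1 − e^(−t/τ) → t = −τ·ln(1 − f) = −0.13·ln(0.06) = 0.3657 s.

0.37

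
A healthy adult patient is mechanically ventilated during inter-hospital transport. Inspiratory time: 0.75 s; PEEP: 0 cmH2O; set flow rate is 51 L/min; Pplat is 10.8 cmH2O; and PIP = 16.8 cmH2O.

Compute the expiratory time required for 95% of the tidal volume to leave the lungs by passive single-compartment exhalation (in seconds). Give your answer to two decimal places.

1.25

Flow: 51 L/min ÷ 60 = 0.85 L/s.
Vt = flow × Ti = 0.85 L/s × 0.75 s × 1000 mL/L = 637.5 mL.
R = (PIP − Pplat)/V̇ = (16.8 − 10.8) / 0.85 = 6.0/0.85 = 7.059 cmH2O·s/L.
C = Vt/(Pplat − PEEP) = 637.5 / (10.8 − 0) = 637.5/10.8 = 59.028 mL/cmH2O.
τ = R × C = 7.059 × 0.05903 L/cmH2O = 0.4167 s.
t = −τ·ln(1 − 0.95) = −0.4167·ln(0.05) = 1.248 s.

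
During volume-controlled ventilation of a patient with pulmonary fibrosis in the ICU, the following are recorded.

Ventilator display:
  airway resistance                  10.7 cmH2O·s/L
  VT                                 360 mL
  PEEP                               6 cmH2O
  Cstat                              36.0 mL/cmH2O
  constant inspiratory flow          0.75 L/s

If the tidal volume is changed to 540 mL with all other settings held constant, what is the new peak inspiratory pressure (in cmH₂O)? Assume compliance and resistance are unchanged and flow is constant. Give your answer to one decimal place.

29.0

PIP = Vt/C + R·V̇ + PEEP (constant-flow equation of motion).
Only the elastic term changes: ΔPIP = ΔVt / C = (540 − 360) / 36.0 = 5.0 cmH2O.
Original PIP = 360/36.0 + 10.7×0.75 + 6 = 24.025 cmH2O; new PIP = 24.025 + (5.0) = 29.025 cmH2O.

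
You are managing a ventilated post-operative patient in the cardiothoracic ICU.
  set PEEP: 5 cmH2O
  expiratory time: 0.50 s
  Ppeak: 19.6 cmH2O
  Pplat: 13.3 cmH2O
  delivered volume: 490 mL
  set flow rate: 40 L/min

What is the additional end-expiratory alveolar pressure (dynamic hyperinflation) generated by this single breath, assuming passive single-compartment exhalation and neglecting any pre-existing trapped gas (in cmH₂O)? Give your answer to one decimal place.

Flow: 40 L/min ÷ 60 = 0.6667 L/s.
R = (PIP − Pplat)/V̇ = (19.6 − 13.3) / 0.6667 = 6.3/0.6667 = 9.45 cmH2O·s/L.
C = Vt/(Pplat − PEEP) = 490.0 / (13.3 − 5) = 490.0/8.3 = 59.036 mL/cmH2O.
τ = R × C = 9.45 × 0.05904 L/cmH2O = 0.5579 s.
Fraction remaining = e^(−Te/τ) = e^(−0.50/0.5579) = 0.4081; trapped volume = 490.0 × 0.4081 = 199.97 mL.
Additional alveolar pressure from trapping ≈ V_trapped / C = 199.97 / 59.036 = 3.387 cmH2O.

3.4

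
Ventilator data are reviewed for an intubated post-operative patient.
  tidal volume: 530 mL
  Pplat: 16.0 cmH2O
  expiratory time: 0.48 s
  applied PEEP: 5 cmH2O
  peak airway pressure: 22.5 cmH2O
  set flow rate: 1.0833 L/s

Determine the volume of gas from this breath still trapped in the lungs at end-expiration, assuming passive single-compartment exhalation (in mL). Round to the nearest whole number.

101

R = (PIP − Pplat)/V̇ = (22.5 − 16.0) / 1.0833 = 6.5/1.0833 = 6.0 cmH2O·s/L.
C = Vt/(Pplat − PEEP) = 530.0 / (16.0 − 5) = 530.0/11.0 = 48.182 mL/cmH2O.
τ = R × C = 6.0 × 0.04818 L/cmH2O = 0.2891 s.
Fraction remaining = e^(−Te/τ) = e^(−0.48/0.2891) = 0.1901.
Trapped volume = 530.0 × 0.1901 = 100.75 mL.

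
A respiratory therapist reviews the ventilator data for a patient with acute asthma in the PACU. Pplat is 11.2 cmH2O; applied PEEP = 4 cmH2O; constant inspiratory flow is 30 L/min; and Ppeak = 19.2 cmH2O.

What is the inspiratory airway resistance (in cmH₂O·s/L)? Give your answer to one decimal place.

16.0

Flow: 30 L/min ÷ 60 = 0.5 L/s.
Raw = (PIP − Pplat) / flow = (19.2 − 11.2) / 0.5 = 8.0 / 0.5 = 16.0 cmH2O·s/L.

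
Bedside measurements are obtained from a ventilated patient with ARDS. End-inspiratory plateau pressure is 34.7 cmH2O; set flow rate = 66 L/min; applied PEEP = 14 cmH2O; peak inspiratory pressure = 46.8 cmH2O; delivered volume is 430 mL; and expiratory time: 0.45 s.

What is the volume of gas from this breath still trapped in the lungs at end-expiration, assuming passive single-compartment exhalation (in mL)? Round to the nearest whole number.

60

Flow: 66 L/min ÷ 60 = 1.1 L/s.
R = (PIP − Pplat)/V̇ = (46.8 − 34.7) / 1.1 = 12.1/1.1 = 11.0 cmH2O·s/L.
C = Vt/(Pplat − PEEP) = 430.0 / (34.7 − 14) = 430.0/20.7 = 20.773 mL/cmH2O.
τ = R × C = 11.0 × 0.02077 L/cmH2O = 0.2285 s.
Fraction remaining = e^(−Te/τ) = e^(−0.45/0.2285) = 0.1395.
Trapped volume = 430.0 × 0.1395 = 59.985 mL.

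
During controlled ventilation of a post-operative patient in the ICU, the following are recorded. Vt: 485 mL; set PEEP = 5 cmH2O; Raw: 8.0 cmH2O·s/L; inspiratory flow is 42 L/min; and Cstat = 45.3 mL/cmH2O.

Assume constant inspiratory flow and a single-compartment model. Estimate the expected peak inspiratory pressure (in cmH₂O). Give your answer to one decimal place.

Flow: 42 L/min ÷ 60 = 0.7 L/s.
Equation of motion (constant flow): PIP = Vt/C + R·V̇ + PEEP.
PIP = 485/45.3 + 8.0×0.7 + 5 = 10.706 + 5.6 + 5 = 21.306 cmH2O.

21.3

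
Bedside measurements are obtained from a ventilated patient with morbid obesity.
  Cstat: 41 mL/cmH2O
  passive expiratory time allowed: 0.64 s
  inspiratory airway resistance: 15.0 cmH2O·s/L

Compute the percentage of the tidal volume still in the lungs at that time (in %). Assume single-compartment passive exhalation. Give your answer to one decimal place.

τ = R × C = 15.0 × 41 mL/cmH2O = 15.0 × 0.041 L/cmH2O = 0.615 s.
Passive exhalation: V(t)/V₀ = e^(−t/τ) = e^(−0.64/0.615) = 0.3532.
Fraction remaining = 0.3532 → 35.32%.

35.3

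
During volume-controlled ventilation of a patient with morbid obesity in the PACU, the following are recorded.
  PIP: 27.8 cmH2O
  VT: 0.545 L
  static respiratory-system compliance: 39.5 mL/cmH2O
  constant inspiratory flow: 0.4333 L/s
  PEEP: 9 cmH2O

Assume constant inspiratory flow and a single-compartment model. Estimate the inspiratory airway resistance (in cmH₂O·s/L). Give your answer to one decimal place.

11.5

Equation of motion (constant flow): PIP = Vt/C + R·V̇ + PEEP.
R·V̇ = PIP − Vt/C − PEEP = 27.8 − 545/39.5 − 9 = 27.8 − 13.797 − 9 = 5.003 cmH2O.
R = 5.003 / 0.4333 = 11.546 cmH2O·s/L.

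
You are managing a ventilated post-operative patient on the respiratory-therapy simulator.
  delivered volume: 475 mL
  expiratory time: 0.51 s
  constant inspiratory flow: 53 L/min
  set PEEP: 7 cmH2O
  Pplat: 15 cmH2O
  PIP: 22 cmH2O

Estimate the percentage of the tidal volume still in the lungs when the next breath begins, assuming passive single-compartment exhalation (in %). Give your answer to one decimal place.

33.8

Flow: 53 L/min ÷ 60 = 0.8833 L/s.
R = (PIP − Pplat)/V̇ = (22 − 15) / 0.8833 = 7.0/0.8833 = 7.925 cmH2O·s/L.
C = Vt/(Pplat − PEEP) = 475.0 / (15 − 7) = 475.0/8.0 = 59.375 mL/cmH2O.
τ = R × C = 7.925 × 0.05938 L/cmH2O = 0.4706 s.
Fraction remaining at end-expiration = e^(−Te/τ) = e^(−0.51/0.4706) = 0.3383 → 33.83%.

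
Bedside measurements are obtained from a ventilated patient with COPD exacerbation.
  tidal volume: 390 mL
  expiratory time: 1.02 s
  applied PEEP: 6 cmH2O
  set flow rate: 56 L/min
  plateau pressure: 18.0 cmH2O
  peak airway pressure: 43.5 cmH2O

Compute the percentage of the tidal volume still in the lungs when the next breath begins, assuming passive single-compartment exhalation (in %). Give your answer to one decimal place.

31.7

Flow: 56 L/min ÷ 60 = 0.9333 L/s.
R = (PIP − Pplat)/V̇ = (43.5 − 18.0) / 0.9333 = 25.5/0.9333 = 27.322 cmH2O·s/L.
C = Vt/(Pplat − PEEP) = 390.0 / (18.0 − 6) = 390.0/12.0 = 32.5 mL/cmH2O.
τ = R × C = 27.322 × 0.0325 L/cmH2O = 0.888 s.
Fraction remaining at end-expiration = e^(−Te/τ) = e^(−1.02/0.888) = 0.3171 → 31.71%.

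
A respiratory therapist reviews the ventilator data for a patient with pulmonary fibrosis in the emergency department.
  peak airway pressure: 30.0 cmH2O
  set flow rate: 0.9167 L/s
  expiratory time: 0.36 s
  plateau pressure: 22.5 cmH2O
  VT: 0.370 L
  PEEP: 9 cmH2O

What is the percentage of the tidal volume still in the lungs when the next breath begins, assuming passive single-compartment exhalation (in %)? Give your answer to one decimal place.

20.1

R = (PIP − Pplat)/V̇ = (30.0 − 22.5) / 0.9167 = 7.5/0.9167 = 8.182 cmH2O·s/L.
C = Vt/(Pplat − PEEP) = 370.0 / (22.5 − 9) = 370.0/13.5 = 27.407 mL/cmH2O.
τ = R × C = 8.182 × 0.02741 L/cmH2O = 0.2243 s.
Fraction remaining at end-expiration = e^(−Te/τ) = e^(−0.36/0.2243) = 0.2009 → 20.09%.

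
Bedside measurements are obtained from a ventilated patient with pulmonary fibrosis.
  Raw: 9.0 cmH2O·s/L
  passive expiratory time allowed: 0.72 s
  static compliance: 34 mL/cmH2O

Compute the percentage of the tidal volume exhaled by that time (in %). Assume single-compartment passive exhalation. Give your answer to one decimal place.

90.5

τ = R × C = 9.0 × 34 mL/cmH2O = 9.0 × 0.034 L/cmH2O = 0.306 s.
Passive exhalation: V(t)/V₀ = e^(−t/τ) = e^(−0.72/0.306) = 0.09509.
Fraction exhaled = 1 − 0.09509 = 0.9049 → 90.49%.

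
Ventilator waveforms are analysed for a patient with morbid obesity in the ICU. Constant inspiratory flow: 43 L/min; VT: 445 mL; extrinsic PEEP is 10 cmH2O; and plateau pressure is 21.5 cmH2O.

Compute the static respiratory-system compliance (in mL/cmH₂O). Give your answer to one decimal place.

Cstat = Vt / (Pplat − PEEP) = 445 / (21.5 − 10) = 445 / 11.5 = 38.696 mL/cmH2O.

38.7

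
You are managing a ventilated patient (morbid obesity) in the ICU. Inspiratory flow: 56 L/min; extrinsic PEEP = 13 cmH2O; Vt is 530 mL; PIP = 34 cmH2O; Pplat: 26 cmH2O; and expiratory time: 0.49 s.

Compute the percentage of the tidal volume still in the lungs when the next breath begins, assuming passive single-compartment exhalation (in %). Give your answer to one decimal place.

Flow: 56 L/min ÷ 60 = 0.9333 L/s.
R = (PIP − Pplat)/V̇ = (34 − 26) / 0.9333 = 8.0/0.9333 = 8.572 cmH2O·s/L.
C = Vt/(Pplat − PEEP) = 530.0 / (26 − 13) = 530.0/13.0 = 40.769 mL/cmH2O.
τ = R × C = 8.572 × 0.04077 L/cmH2O = 0.3495 s.
Fraction remaining at end-expiration = e^(−Te/τ) = e^(−0.49/0.3495) = 0.2461 → 24.61%.

24.6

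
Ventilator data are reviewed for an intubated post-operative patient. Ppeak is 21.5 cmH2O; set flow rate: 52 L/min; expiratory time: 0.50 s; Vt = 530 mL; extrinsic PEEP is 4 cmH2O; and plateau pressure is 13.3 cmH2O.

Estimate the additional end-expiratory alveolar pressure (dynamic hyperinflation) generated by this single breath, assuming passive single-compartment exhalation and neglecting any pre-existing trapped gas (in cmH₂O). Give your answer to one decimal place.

3.7

Flow: 52 L/min ÷ 60 = 0.8667 L/s.
R = (PIP − Pplat)/V̇ = (21.5 − 13.3) / 0.8667 = 8.2/0.8667 = 9.461 cmH2O·s/L.
C = Vt/(Pplat − PEEP) = 530.0 / (13.3 − 4) = 530.0/9.3 = 56.989 mL/cmH2O.
τ = R × C = 9.461 × 0.05699 L/cmH2O = 0.5392 s.
Fraction remaining = e^(−Te/τ) = e^(−0.50/0.5392) = 0.3956; trapped volume = 530.0 × 0.3956 = 209.67 mL.
Additional alveolar pressure from trapping ≈ V_trapped / C = 209.67 / 56.989 = 3.679 cmH2O.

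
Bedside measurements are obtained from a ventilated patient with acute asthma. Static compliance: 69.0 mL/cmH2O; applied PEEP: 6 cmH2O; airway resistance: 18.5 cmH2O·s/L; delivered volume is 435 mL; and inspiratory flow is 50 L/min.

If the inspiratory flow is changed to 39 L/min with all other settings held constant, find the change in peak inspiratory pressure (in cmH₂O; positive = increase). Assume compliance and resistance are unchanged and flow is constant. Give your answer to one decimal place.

-3.4

Flow: 50 L/min ÷ 60 = 0.8333 L/s.
New flow: 39 L/min ÷ 60 = 0.65 L/s.
PIP = Vt/C + R·V̇ + PEEP (constant-flow equation of motion).
Only the resistive term changes: ΔPIP = R × ΔV̇ = 18.5 × (0.65 − 0.8333) = 18.5 × -0.1833 = -3.391 cmH2O.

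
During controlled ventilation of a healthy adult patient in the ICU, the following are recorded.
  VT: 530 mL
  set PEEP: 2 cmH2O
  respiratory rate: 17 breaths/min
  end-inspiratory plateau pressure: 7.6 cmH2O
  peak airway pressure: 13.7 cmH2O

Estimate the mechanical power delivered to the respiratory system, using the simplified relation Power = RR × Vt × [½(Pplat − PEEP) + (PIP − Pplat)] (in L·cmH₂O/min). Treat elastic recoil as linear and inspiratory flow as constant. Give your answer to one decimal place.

Per-breath work = Vt × [½(Pplat−PEEP) + (PIP−Pplat)] = 0.530 × [0.5×5.6 + 6.1] = 0.530 × 8.9 = 4.717 L·cmH2O.
Power = 17 × 4.717 = 80.189 L·cmH2O/min.

80.2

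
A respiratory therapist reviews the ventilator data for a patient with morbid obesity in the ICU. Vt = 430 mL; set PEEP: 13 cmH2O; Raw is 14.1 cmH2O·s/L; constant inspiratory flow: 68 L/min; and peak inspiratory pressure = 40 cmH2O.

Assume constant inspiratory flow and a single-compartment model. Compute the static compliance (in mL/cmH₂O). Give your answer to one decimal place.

39.0

Flow: 68 L/min ÷ 60 = 1.1333 L/s.
Equation of motion (constant flow): PIP = Vt/C + R·V̇ + PEEP.
Vt/C = PIP − R·V̇ − PEEP = 40 − 14.1×1.1333 − 13 = 40 − 15.98 − 13 = 11.02 cmH2O.
C = Vt / 11.02 = 430 / 11.02 = 39.02 mL/cmH2O.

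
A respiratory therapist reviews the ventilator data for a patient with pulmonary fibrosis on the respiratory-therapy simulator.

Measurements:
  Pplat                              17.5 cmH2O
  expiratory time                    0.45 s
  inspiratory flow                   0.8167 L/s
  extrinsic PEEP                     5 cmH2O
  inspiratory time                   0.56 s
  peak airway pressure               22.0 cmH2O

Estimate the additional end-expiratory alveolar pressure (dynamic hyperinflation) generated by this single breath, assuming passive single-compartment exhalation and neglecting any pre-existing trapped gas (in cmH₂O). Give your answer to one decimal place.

Vt = flow × Ti = 0.8167 L/s × 0.56 s × 1000 mL/L = 457.35 mL.
R = (PIP − Pplat)/V̇ = (22.0 − 17.5) / 0.8167 = 4.5/0.8167 = 5.51 cmH2O·s/L.
C = Vt/(Pplat − PEEP) = 457.35 / (17.5 − 5) = 457.35/12.5 = 36.588 mL/cmH2O.
τ = R × C = 5.51 × 0.03659 L/cmH2O = 0.2016 s.
Fraction remaining = e^(−Te/τ) = e^(−0.45/0.2016) = 0.1073; trapped volume = 457.35 × 0.1073 = 49.074 mL.
Additional alveolar pressure from trapping ≈ V_trapped / C = 49.074 / 36.588 = 1.341 cmH2O.

1.3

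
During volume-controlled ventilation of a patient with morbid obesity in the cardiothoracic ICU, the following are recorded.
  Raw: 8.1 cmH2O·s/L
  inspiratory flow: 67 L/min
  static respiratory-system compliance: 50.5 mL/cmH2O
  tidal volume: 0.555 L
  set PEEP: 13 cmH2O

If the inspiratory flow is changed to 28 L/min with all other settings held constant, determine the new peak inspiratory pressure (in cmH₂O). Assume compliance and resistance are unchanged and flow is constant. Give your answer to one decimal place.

Flow: 67 L/min ÷ 60 = 1.1167 L/s.
New flow: 28 L/min ÷ 60 = 0.4667 L/s.
PIP = Vt/C + R·V̇ + PEEP (constant-flow equation of motion).
Only the resistive term changes: ΔPIP = R × ΔV̇ = 8.1 × (0.4667 − 1.1167) = 8.1 × -0.65 = -5.265 cmH2O.
Original PIP = 555/50.5 + 8.1×1.1167 + 13 = 33.035 cmH2O; new PIP = 33.035 + (-5.265) = 27.77 cmH2O.

27.8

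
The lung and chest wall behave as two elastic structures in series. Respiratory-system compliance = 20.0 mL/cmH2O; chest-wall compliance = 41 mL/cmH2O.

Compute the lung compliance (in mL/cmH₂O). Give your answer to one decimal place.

39.0

1/CL = 1/Crs − 1/Ccw.
1/CL = 1/20.0 − 1/41 = 0.02561.
CL = 39.047 mL/cmH2O.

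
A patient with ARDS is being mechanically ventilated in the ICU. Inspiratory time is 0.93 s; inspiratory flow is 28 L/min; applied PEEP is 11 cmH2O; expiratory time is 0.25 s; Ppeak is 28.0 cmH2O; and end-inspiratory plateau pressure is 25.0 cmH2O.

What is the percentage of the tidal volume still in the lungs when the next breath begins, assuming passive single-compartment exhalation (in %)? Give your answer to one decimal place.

Flow: 28 L/min ÷ 60 = 0.4667 L/s.
Vt = flow × Ti = 0.4667 L/s × 0.93 s × 1000 mL/L = 434.03 mL.
R = (PIP − Pplat)/V̇ = (28.0 − 25.0) / 0.4667 = 3.0/0.4667 = 6.428 cmH2O·s/L.
C = Vt/(Pplat − PEEP) = 434.03 / (25.0 − 11) = 434.03/14.0 = 31.002 mL/cmH2O.
τ = R × C = 6.428 × 0.031 L/cmH2O = 0.1993 s.
Fraction remaining at end-expiration = e^(−Te/τ) = e^(−0.25/0.1993) = 0.2852 → 28.52%.

28.5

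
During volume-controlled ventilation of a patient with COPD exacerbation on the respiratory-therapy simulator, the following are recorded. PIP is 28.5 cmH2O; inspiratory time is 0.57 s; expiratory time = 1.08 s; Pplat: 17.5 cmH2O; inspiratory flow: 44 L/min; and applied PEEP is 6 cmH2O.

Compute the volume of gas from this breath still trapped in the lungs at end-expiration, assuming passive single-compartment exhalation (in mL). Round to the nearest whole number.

58

Flow: 44 L/min ÷ 60 = 0.7333 L/s.
Vt = flow × Ti = 0.7333 L/s × 0.57 s × 1000 mL/L = 417.98 mL.
R = (PIP − Pplat)/V̇ = (28.5 − 17.5) / 0.7333 = 11.0/0.7333 = 15.001 cmH2O·s/L.
C = Vt/(Pplat − PEEP) = 417.98 / (17.5 − 6) = 417.98/11.5 = 36.346 mL/cmH2O.
τ = R × C = 15.001 × 0.03635 L/cmH2O = 0.5453 s.
Fraction remaining = e^(−Te/τ) = e^(−1.08/0.5453) = 0.138.
Trapped volume = 417.98 × 0.138 = 57.681 mL.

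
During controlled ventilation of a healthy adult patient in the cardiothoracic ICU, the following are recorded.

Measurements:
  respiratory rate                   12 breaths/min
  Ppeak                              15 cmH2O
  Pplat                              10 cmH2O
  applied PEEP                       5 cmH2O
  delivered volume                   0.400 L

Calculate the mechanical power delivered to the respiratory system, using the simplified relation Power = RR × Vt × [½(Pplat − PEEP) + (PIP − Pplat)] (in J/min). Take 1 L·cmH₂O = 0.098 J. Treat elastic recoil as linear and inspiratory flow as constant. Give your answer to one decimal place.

Per-breath work = Vt × [½(Pplat−PEEP) + (PIP−Pplat)] = 0.400 × [0.5×5.0 + 5.0] = 0.400 × 7.5 = 3.0 L·cmH2O.
Power = 12 × 3.0 = 36.0 L·cmH2O/min.
× 0.098 J/(L·cmH2O) → 3.528 J/min.

3.5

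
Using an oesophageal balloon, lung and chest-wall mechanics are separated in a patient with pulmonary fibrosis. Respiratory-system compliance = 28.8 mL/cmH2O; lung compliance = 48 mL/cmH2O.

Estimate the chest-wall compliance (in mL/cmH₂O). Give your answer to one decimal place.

72.0

1/Ccw = 1/Crs − 1/CL.
1/Ccw = 1/28.8 − 1/48 = 0.01389.
Ccw = 71.994 mL/cmH2O.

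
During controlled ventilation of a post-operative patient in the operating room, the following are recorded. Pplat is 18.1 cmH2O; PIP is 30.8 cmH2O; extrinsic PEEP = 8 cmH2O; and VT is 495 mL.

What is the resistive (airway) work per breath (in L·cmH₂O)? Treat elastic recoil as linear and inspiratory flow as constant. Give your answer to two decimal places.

With constant inspiratory flow the resistive pressure is constant at PIP − Pplat = 30.8 − 18.1 = 12.7 cmH2O, so resistive work = 12.7 × 0.495 = 6.287 L·cmH2O.

6.29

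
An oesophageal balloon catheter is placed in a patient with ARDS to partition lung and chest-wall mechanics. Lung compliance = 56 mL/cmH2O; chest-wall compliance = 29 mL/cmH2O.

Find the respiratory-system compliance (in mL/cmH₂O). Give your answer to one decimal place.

Lung and chest wall are elastances in series: 1/Crs = 1/CL + 1/Ccw.
1/Crs = 1/56 + 1/29 = 0.05234.
Crs = 19.106 mL/cmH2O.

19.1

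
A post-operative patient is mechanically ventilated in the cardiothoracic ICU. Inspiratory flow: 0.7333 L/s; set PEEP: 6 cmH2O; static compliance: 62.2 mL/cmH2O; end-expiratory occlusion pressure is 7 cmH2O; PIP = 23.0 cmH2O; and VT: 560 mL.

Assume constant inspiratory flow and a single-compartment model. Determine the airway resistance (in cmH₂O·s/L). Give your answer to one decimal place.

9.5

Total PEEP = 7 cmH2O (set 6 + intrinsic 1); this is the baseline alveolar pressure.
Equation of motion (constant flow): PIP = Vt/C + R·V̇ + PEEP.
R·V̇ = PIP − Vt/C − PEEP = 23.0 − 560/62.2 − 7 = 23.0 − 9.003 − 7 = 6.997 cmH2O.
R = 6.997 / 0.7333 = 9.542 cmH2O·s/L.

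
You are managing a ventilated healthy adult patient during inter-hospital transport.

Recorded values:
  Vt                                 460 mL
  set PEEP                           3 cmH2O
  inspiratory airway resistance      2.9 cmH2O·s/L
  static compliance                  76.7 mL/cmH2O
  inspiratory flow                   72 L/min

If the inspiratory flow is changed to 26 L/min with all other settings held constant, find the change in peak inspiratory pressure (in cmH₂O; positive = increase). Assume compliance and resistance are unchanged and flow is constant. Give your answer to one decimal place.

-2.2

Flow: 72 L/min ÷ 60 = 1.2 L/s.
New flow: 26 L/min ÷ 60 = 0.4333 L/s.
PIP = Vt/C + R·V̇ + PEEP (constant-flow equation of motion).
Only the resistive term changes: ΔPIP = R × ΔV̇ = 2.9 × (0.4333 − 1.2) = 2.9 × -0.7667 = -2.223 cmH2O.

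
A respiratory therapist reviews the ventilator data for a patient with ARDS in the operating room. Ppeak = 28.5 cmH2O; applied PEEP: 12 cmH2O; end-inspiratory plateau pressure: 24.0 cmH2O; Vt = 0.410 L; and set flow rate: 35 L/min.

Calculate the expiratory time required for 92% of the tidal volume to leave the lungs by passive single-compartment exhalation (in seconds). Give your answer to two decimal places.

Flow: 35 L/min ÷ 60 = 0.5833 L/s.
R = (PIP − Pplat)/V̇ = (28.5 − 24.0) / 0.5833 = 4.5/0.5833 = 7.715 cmH2O·s/L.
C = Vt/(Pplat − PEEP) = 410.0 / (24.0 − 12) = 410.0/12.0 = 34.167 mL/cmH2O.
τ = R × C = 7.715 × 0.03417 L/cmH2O = 0.2636 s.
t = −τ·ln(1 − 0.92) = −0.2636·ln(0.08) = 0.6658 s.

0.67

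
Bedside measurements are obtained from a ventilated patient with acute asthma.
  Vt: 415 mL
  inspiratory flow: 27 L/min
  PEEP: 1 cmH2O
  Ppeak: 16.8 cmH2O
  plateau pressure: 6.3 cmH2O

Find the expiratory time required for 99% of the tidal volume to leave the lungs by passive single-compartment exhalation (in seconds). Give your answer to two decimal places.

8.41

Flow: 27 L/min ÷ 60 = 0.45 L/s.
R = (PIP − Pplat)/V̇ = (16.8 − 6.3) / 0.45 = 10.5/0.45 = 23.333 cmH2O·s/L.
C = Vt/(Pplat − PEEP) = 415.0 / (6.3 − 1) = 415.0/5.3 = 78.302 mL/cmH2O.
τ = R × C = 23.333 × 0.0783 L/cmH2O = 1.827 s.
t = −τ·ln(1 − 0.99) = −1.827·ln(0.01) = 8.414 s.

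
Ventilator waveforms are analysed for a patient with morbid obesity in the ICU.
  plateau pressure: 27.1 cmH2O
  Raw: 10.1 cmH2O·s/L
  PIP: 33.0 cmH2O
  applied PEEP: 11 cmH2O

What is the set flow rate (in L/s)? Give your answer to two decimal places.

0.58

flow = (PIP − Pplat) / Raw = 5.9 / 10.1 = 0.5842 L/s.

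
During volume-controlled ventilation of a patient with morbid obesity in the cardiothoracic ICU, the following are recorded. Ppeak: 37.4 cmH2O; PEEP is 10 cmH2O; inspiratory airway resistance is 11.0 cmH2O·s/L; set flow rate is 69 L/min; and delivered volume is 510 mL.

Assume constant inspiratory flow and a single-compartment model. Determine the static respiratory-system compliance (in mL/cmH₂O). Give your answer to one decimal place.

34.6

Flow: 69 L/min ÷ 60 = 1.15 L/s.
Equation of motion (constant flow): PIP = Vt/C + R·V̇ + PEEP.
Vt/C = PIP − R·V̇ − PEEP = 37.4 − 11.0×1.15 − 10 = 37.4 − 12.65 − 10 = 14.75 cmH2O.
C = Vt / 14.75 = 510 / 14.75 = 34.576 mL/cmH2O.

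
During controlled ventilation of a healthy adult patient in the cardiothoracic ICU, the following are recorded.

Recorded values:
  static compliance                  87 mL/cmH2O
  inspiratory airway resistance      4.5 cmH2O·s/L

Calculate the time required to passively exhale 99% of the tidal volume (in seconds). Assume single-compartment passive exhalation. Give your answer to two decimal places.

1.80

τ = R × C = 4.5 × 87 mL/cmH2O = 4.5 × 0.087 L/cmH2O = 0.3915 s.
Exhaled fraction f = 1 − e^(−t/τ) → t = −τ·ln(1 − f) = −0.3915·ln(0.01) = 1.803 s.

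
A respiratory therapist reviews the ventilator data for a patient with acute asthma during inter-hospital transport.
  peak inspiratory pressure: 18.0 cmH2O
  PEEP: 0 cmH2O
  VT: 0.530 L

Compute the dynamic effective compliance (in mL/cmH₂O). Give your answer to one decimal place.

Dynamic compliance = Vt / (PIP − PEEP) = 530 / (18.0 − 0) = 530 / 18.0 = 29.444 mL/cmH2O.

29.4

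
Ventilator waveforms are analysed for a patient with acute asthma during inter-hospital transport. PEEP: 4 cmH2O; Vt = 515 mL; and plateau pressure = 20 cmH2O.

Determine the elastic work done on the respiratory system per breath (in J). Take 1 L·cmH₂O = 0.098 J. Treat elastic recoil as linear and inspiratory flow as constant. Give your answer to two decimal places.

0.40

Elastic work ≈ ½ × (Pplat − PEEP) × Vt = 0.5 × (20 − 4) × 0.515 L = 0.5 × 16.0 × 0.515 = 4.12 L·cmH2O.
× 0.098 J/(L·cmH2O) → 0.4038 J.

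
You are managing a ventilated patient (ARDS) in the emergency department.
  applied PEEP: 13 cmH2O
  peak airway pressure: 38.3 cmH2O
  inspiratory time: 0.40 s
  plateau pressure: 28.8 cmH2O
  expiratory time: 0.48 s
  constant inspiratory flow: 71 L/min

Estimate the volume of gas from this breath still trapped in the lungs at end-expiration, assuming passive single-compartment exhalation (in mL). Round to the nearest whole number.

64

Flow: 71 L/min ÷ 60 = 1.1833 L/s.
Vt = flow × Ti = 1.1833 L/s × 0.40 s × 1000 mL/L = 473.32 mL.
R = (PIP − Pplat)/V̇ = (38.3 − 28.8) / 1.1833 = 9.5/1.1833 = 8.028 cmH2O·s/L.
C = Vt/(Pplat − PEEP) = 473.32 / (28.8 − 13) = 473.32/15.8 = 29.957 mL/cmH2O.
τ = R × C = 8.028 × 0.02996 L/cmH2O = 0.2405 s.
Fraction remaining = e^(−Te/τ) = e^(−0.48/0.2405) = 0.1359.
Trapped volume = 473.32 × 0.1359 = 64.324 mL.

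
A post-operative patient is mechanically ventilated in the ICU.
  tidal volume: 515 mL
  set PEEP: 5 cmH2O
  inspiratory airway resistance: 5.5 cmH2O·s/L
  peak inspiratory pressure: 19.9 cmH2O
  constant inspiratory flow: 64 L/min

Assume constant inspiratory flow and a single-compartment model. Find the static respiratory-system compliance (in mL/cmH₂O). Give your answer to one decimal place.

57.0

Flow: 64 L/min ÷ 60 = 1.0667 L/s.
Equation of motion (constant flow): PIP = Vt/C + R·V̇ + PEEP.
Vt/C = PIP − R·V̇ − PEEP = 19.9 − 5.5×1.0667 − 5 = 19.9 − 5.867 − 5 = 9.033 cmH2O.
C = Vt / 9.033 = 515 / 9.033 = 57.013 mL/cmH2O.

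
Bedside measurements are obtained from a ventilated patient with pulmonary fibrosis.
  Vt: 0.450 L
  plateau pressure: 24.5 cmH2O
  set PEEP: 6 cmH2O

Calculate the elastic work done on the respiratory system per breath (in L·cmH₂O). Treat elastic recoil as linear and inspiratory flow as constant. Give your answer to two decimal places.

4.16

Elastic work ≈ ½ × (Pplat − PEEP) × Vt = 0.5 × (24.5 − 6) × 0.450 L = 0.5 × 18.5 × 0.450 = 4.163 L·cmH2O.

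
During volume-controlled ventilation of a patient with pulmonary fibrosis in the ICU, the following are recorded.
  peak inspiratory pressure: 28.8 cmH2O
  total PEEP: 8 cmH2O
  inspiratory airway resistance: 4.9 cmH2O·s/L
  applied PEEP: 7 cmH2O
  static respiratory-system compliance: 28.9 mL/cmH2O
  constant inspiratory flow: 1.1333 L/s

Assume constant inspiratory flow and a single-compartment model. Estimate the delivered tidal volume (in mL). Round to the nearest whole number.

441

Total PEEP = 8 cmH2O (set 7 + intrinsic 1); this is the baseline alveolar pressure.
Equation of motion (constant flow): PIP = Vt/C + R·V̇ + PEEP.
Vt/C = PIP − R·V̇ − PEEP = 28.8 − 5.553 − 8 = 15.247 cmH2O.
Vt = C × 15.247 = 28.9 × 15.247 = 440.64 mL.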